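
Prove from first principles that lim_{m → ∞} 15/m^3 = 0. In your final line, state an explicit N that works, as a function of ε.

Fix ε > 0. For m ≥ 1, |15/m^3 − 0| = 15/m^3.
15/m^3 < ε ⇔ m^3 > 15/ε ⇔ m > (15/ε)^{1/3}.
Take N = (15/ε)^{1/3}. Then m > N implies 15/m^3 < ε.

N = (15/ε)^{1/3}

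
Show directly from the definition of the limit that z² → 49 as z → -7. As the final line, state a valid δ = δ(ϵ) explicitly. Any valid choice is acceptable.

δ = min(1, ϵ/15)

Let ϵ > 0 be given. We seek δ > 0 with 0 < |z + 7| < δ ⇒ |z² − 49| < ϵ.
Factor: z² − 49 = (z + 7)(z - 7), so |z² − 49| = |z + 7|·|z - 7|.
Impose δ ≤ 1 so that |z| < 8; then |z - 7| ≤ 15.
Hence |z² − 49| ≤ 15|z + 7|, which is < ϵ once |z + 7| < ϵ/15.
Take δ = min(1, ϵ/15). If 0 < |z + 7| < δ then both bounds hold and |z² − 49| ≤ 15|z + 7| < 15·(ϵ/15) = ϵ.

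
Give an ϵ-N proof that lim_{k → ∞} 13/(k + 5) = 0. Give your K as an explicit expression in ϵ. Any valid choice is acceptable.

Fix ϵ > 0. For k ≥ 1, |13/(k + 5) − 0| = 13/(k + 5) ≤ 13/k.
We need 13/k < ϵ, i.e. k > 13/ϵ.
Take K = 13/ϵ. If k > K then |13/(k + 5)| ≤ 13/k < ϵ.

K = 13/ϵ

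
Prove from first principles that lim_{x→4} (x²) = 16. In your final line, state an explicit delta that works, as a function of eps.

Let eps > 0 be given. We seek delta > 0 with 0 < |x − 4| < delta ⇒ |x² − 16| < eps.
Factor: x² − 16 = (x − 4)(x + 4), so |x² − 16| = |x − 4|·|x + 4|.
Impose delta ≤ 1 so that |x| < 5; then |x + 4| ≤ 9.
Hence |x² − 16| ≤ 9|x − 4|, which is < eps once |x − 4| < eps/9.
Take delta = min(1, eps/9). If 0 < |x − 4| < delta then both bounds hold and |x² − 16| ≤ 9|x − 4| < 9·(eps/9) = eps.

delta = min(1, eps/9)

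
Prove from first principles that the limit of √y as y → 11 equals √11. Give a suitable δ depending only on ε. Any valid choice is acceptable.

δ = min(11, √11·ε)

Fix ε > 0. We want δ > 0 such that 0 < |y − 11| < δ implies |√y − √11| < ε.
Rationalise: √y − √11 = (y − 11)/(√y + √11), so |√y − √11| = |y − 11|/(√y + √11).
Restrict δ ≤ 11 so that |y − 11| < 11 forces y > 0, and then √y + √11 > √11.
Hence |√y − √11| < |y − 11|/√11, which is < ε once |y − 11| < √11·ε.
Take δ = min(11, √11·ε). If 0 < |y − 11| < δ then y > 0 and |√y − √11| < |y − 11|/√11 < ε.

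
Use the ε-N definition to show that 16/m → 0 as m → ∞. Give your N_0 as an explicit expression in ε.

N_0 = 16/ε

Suppose ε > 0. For m ≥ 1, |16/m − 0| = 16/(m) ≤ 16/m.
We need 16/m < ε, i.e. m > 16/ε.
Take N_0 = 16/ε. If m > N_0 then |16/m| ≤ 16/m < ε.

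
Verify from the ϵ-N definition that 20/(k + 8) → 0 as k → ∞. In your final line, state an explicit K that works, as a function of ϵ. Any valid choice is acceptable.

K = 20/ϵ

Let ϵ > 0. For k ≥ 1, |20/(k + 8) − 0| = 20/(k + 8) ≤ 20/k.
We need 20/k < ϵ, i.e. k > 20/ϵ.
Take K = 20/ϵ. If k > K then |20/(k + 8)| ≤ 20/k < ϵ.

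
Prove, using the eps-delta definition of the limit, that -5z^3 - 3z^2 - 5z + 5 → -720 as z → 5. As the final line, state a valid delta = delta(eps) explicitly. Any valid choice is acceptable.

Let eps > 0 be given. We want delta > 0 such that 0 < |z − 5| < delta implies |(-5z^3 - 3z^2 - 5z + 5) + 720| < eps.
(-5z^3 - 3z^2 - 5z + 5) + 720 = -5z^3 - 3z^2 - 5z + 725 = (z − 5)(-5z^2 - 28z - 145).
So |(-5z^3 - 3z^2 - 5z + 5) + 720| = |z − 5|·|-5z^2 - 28z - 145|.
Assume first that |z − 5| < 2, so |z| < 7. Then |-5z^2 - 28z - 145| ≤ 5·7^2 + 28·7 + 145 = 586.
Hence |(-5z^3 - 3z^2 - 5z + 5) + 720| ≤ 586|z − 5| < eps provided |z − 5| < eps/586.
Take delta = min(2, eps/586). Then 0 < |z − 5| < delta gives both |z − 5| < 2 and |z − 5| < eps/586, so |(-5z^3 - 3z^2 - 5z + 5) + 720| < eps.

delta = min(2, eps/586)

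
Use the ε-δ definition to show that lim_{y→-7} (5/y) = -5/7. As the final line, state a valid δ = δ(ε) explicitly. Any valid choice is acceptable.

δ = min(7/2, (49/10)ε)

Let ε > 0. We seek δ > 0 such that 0 < |y + 7| < δ implies |5/y + 5/7| < ε.
|5/y + 5/7| = 5·|-7 − y|/(7·|y|) = 5|y + 7|/(7|y|).
Restrict δ ≤ 7/2. Then |y + 7| < 7/2 gives |y| > 7/2, so 7|y| > 49/2.
Then |5/y + 5/7| < 5|y + 7|/(49/2), which is < ε when |y + 7| < (49/10)ε.
Take δ = min(7/2, (49/10)ε). Then 0 < |y + 7| < δ gives both |y + 7| < 7/2 and |y + 7| < (49/10)ε, so |5/y + 5/7| < ε.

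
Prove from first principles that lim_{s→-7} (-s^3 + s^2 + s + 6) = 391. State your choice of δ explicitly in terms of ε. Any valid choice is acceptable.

Let ε > 0 be given. We want δ > 0 such that 0 < |s + 7| < δ implies |(-s^3 + s^2 + s + 6) − 391| < ε.
(-s^3 + s^2 + s + 6) − 391 = -s^3 + s^2 + s - 385 = (s + 7)(-s^2 + 8s - 55).
So |(-s^3 + s^2 + s + 6) − 391| = |s + 7|·|-s^2 + 8s - 55|.
Require δ ≤ 2. Then |s + 7| < 2 gives |s| < 9, and by the triangle inequality |-s^2 + 8s - 55| ≤ 9^2 + 8·9 + 55 = 208.
Hence |(-s^3 + s^2 + s + 6) − 391| ≤ 208|s + 7| < ε provided |s + 7| < ε/208.
Take δ = min(2, ε/208). Then 0 < |s + 7| < δ gives both |s + 7| < 2 and |s + 7| < ε/208, so |(-s^3 + s^2 + s + 6) − 391| < ε.

δ = min(2, ε/208)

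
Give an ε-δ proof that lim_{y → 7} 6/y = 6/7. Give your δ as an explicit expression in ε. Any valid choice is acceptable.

δ = min(7/2, (49/12)ε)

Let ε > 0. We seek δ > 0 such that 0 < |y − 7| < δ implies |6/y − (6/7)| < ε.
|6/y − (6/7)| = 6·|7 − y|/(7·|y|) = 6|y − 7|/(7|y|).
Require δ ≤ 7/2 so that |y| > 7 − 7/2 = 7/2, hence 7|y| > 49/2.
Then |6/y − (6/7)| < 6|y − 7|/(49/2), which is < ε when |y − 7| < (49/12)ε.
Take δ = min(7/2, (49/12)ε). Then 0 < |y − 7| < δ gives both |y − 7| < 7/2 and |y − 7| < (49/12)ε, so |6/y − (6/7)| < ε.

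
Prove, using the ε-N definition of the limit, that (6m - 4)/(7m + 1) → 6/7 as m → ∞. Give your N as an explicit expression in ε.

Let ε > 0 be given. For m ≥ 1, |(6m - 4)/(7m + 1) − (6/7)| = |-34|/(7(7m + 1)) = 34/(7(7m + 1)).
Since 7m + 1 ≥ 7m for m ≥ 1, this is ≤ 34/(7·7m) = (34/49)/m.
So |(6m - 4)/(7m + 1) − (6/7)| < ε whenever m > (34/49)/ε.
Take N = (34/49)/ε. If m > N then |(6m - 4)/(7m + 1) − (6/7)| ≤ (34/49)/m < ε.

N = (34/49)/ε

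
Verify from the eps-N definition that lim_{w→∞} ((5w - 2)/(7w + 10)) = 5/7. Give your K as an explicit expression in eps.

K = (64/49)/eps

Fix eps > 0. We seek K > 0 such that w > K implies |(5w - 2)/(7w + 10) − (5/7)| < eps.
(5w - 2)/(7w + 10) − (5/7) = (7(5w - 2) − 5(7w + 10)) / (7(7w + 10)) = -64/(7(7w + 10)).
For w > 0 we have 7w + 10 > 7w, so |(5w - 2)/(7w + 10) − (5/7)| = 64/(7(7w + 10)) < 64/(7·7w) = (64/49)/w.
Thus |(5w - 2)/(7w + 10) − (5/7)| < eps whenever w > (64/49)/eps.
Take K = (64/49)/eps. If w > K then |(5w - 2)/(7w + 10) − (5/7)| < (64/49)/w < eps.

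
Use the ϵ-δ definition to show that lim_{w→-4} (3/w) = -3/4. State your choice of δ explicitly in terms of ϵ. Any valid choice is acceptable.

δ = min(2, (8/3)ϵ)

Let ϵ > 0. We seek δ > 0 such that 0 < |w + 4| < δ implies |3/w + 3/4| < ϵ.
|3/w + 3/4| = 3·|-4 − w|/(4·|w|) = 3|w + 4|/(4|w|).
Restrict δ ≤ 2. Then |w + 4| < 2 gives |w| > 2, so 4|w| > 8.
Then |3/w + 3/4| < 3|w + 4|/8, which is < ϵ when |w + 4| < (8/3)ϵ.
Take δ = min(2, (8/3)ϵ). Then 0 < |w + 4| < δ gives both |w + 4| < 2 and |w + 4| < (8/3)ϵ, so |3/w + 3/4| < ϵ.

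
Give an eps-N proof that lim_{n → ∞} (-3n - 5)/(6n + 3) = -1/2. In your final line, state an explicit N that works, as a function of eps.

N = (7/12)/eps

Suppose eps > 0. For n ≥ 1, |(-3n - 5)/(6n + 3) + 1/2| = |-21|/(6(6n + 3)) = 21/(6(6n + 3)).
Since 6n + 3 ≥ 6n for n ≥ 1, this is ≤ 21/(6·6n) = (7/12)/n.
So |(-3n - 5)/(6n + 3) + 1/2| < eps whenever n > (7/12)/eps.
Take N = (7/12)/eps. If n > N then |(-3n - 5)/(6n + 3) + 1/2| ≤ (7/12)/n < eps.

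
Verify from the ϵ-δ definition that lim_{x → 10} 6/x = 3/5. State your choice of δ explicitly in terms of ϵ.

Fix ϵ > 0. We seek δ > 0 such that 0 < |x − 10| < δ implies |6/x − (3/5)| < ϵ.
|6/x − (3/5)| = 6·|10 − x|/(10·|x|) = 6|x − 10|/(10|x|).
Restrict δ ≤ 5. Then |x − 10| < 5 gives |x| > 5, so 10|x| > 50.
Then |6/x − (3/5)| < 6|x − 10|/50, which is < ϵ when |x − 10| < (25/3)ϵ.
Take δ = min(5, (25/3)ϵ). Then 0 < |x − 10| < δ gives both |x − 10| < 5 and |x − 10| < (25/3)ϵ, so |6/x − (3/5)| < ϵ.

δ = min(5, (25/3)ϵ)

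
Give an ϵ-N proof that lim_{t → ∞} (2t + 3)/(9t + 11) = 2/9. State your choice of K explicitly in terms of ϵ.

Let ϵ > 0 be given. We seek K > 0 such that t > K implies |(2t + 3)/(9t + 11) − (2/9)| < ϵ.
(2t + 3)/(9t + 11) − (2/9) = (9(2t + 3) − 2(9t + 11)) / (9(9t + 11)) = 5/(9(9t + 11)).
For t > 0 we have 9t + 11 > 9t, so |(2t + 3)/(9t + 11) − (2/9)| = 5/(9(9t + 11)) < 5/(9·9t) = (5/81)/t.
Thus |(2t + 3)/(9t + 11) − (2/9)| < ϵ whenever t > (5/81)/ϵ.
Take K = (5/81)/ϵ. If t > K then |(2t + 3)/(9t + 11) − (2/9)| < (5/81)/t < ϵ.

K = (5/81)/ϵ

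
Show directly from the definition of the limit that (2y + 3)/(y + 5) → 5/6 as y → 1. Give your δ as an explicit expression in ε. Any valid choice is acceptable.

Fix ε > 0. We want δ > 0 with 0 < |y − 1| < δ ⇒ |(2y + 3)/(y + 5) − (5/6)| < ε.
Combining over a common denominator, (2y + 3)/(y + 5) − (5/6) = [(2y + 3)·6 − 5·(y + 5)] / [6·(y + 5)] = 7(y − 1) / (6(y + 5)).
So |(2y + 3)/(y + 5) − (5/6)| = 7|y − 1| / (6·|y + 5|).
Restrict δ ≤ 3. Then |y − 1| < 3 gives |y + 5| = |(y − 1) + 6| ≥ 6 − 3 = 3.
Hence |(2y + 3)/(y + 5) − (5/6)| < 7|y − 1|/(6·3) = (7/18)|y − 1|, which is < ε once |y − 1| < (18/7)ε.
Take δ = min(3, (18/7)ε). Then 0 < |y − 1| < δ forces both bounds, so |(2y + 3)/(y + 5) − (5/6)| < ε.

δ = min(3, (18/7)ε)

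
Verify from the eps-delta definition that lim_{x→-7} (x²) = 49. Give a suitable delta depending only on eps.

Suppose eps > 0. We seek delta > 0 with 0 < |x + 7| < delta ⇒ |x² − 49| < eps.
Factor: x² − 49 = (x + 7)(x - 7), so |x² − 49| = |x + 7|·|x - 7|.
Restrict delta ≤ 1. Then |x + 7| < 1 gives |x| < 8, so by the triangle inequality |x - 7| ≤ 8 + 7 = 15.
Hence |x² − 49| ≤ 15|x + 7|, which is < eps once |x + 7| < eps/15.
Take delta = min(1, eps/15). If 0 < |x + 7| < delta then both bounds hold and |x² − 49| ≤ 15|x + 7| < 15·(eps/15) = eps.

delta = min(1, eps/15)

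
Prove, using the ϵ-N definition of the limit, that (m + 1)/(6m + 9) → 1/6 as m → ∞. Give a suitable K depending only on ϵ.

Fix ϵ > 0. For m ≥ 1, |(m + 1)/(6m + 9) − (1/6)| = |-3|/(6(6m + 9)) = 3/(6(6m + 9)).
Since 6m + 9 ≥ 6m for m ≥ 1, this is ≤ 3/(6·6m) = (1/12)/m.
So |(m + 1)/(6m + 9) − (1/6)| < ϵ whenever m > (1/12)/ϵ.
Take K = (1/12)/ϵ. If m > K then |(m + 1)/(6m + 9) − (1/6)| ≤ (1/12)/m < ϵ.

K = (1/12)/ϵ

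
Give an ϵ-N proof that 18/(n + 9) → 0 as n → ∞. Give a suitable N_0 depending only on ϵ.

Fix ϵ > 0. For n ≥ 1, |18/(n + 9) − 0| = 18/(n + 9) ≤ 18/n.
We need 18/n < ϵ, i.e. n > 18/ϵ.
Take N_0 = 18/ϵ. If n > N_0 then |18/(n + 9)| ≤ 18/n < ϵ.

N_0 = 18/ϵ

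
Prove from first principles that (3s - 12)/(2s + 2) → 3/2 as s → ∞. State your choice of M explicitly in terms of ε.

M = (15/2)/ε

Let ε > 0. We seek M > 0 such that s > M implies |(3s - 12)/(2s + 2) − (3/2)| < ε.
(3s - 12)/(2s + 2) − (3/2) = (2(3s - 12) − 3(2s + 2)) / (2(2s + 2)) = -30/(2(2s + 2)).
For s > 0 we have 2s + 2 > 2s, so |(3s - 12)/(2s + 2) − (3/2)| = 30/(2(2s + 2)) < 30/(2·2s) = (15/2)/s.
Thus |(3s - 12)/(2s + 2) − (3/2)| < ε whenever s > (15/2)/ε.
Take M = (15/2)/ε. If s > M then |(3s - 12)/(2s + 2) − (3/2)| < (15/2)/s < ε.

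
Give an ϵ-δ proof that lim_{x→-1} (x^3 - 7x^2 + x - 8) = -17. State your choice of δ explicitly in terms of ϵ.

Suppose ϵ > 0. We want δ > 0 such that 0 < |x + 1| < δ implies |(x^3 - 7x^2 + x - 8) + 17| < ϵ.
(x^3 - 7x^2 + x - 8) + 17 = x^3 - 7x^2 + x + 9 = (x + 1)(x^2 - 8x + 9).
So |(x^3 - 7x^2 + x - 8) + 17| = |x + 1|·|x^2 - 8x + 9|.
Assume first that |x + 1| < 1, so |x| < 2. Then |x^2 - 8x + 9| ≤ 2^2 + 8·2 + 9 = 29.
Hence |(x^3 - 7x^2 + x - 8) + 17| ≤ 29|x + 1| < ϵ provided |x + 1| < ϵ/29.
Take δ = min(1, ϵ/29). Then 0 < |x + 1| < δ gives both |x + 1| < 1 and |x + 1| < ϵ/29, so |(x^3 - 7x^2 + x - 8) + 17| < ϵ.

δ = min(1, ϵ/29)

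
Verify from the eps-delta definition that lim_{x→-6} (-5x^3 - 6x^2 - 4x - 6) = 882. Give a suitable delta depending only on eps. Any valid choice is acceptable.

delta = min(2, eps/660)

Let eps > 0. We want delta > 0 such that 0 < |x + 6| < delta implies |(-5x^3 - 6x^2 - 4x - 6) − 882| < eps.
(-5x^3 - 6x^2 - 4x - 6) − 882 = -5x^3 - 6x^2 - 4x - 888 = (x + 6)(-5x^2 + 24x - 148).
So |(-5x^3 - 6x^2 - 4x - 6) − 882| = |x + 6|·|-5x^2 + 24x - 148|.
Require delta ≤ 2. Then |x + 6| < 2 gives |x| < 8, and by the triangle inequality |-5x^2 + 24x - 148| ≤ 5·8^2 + 24·8 + 148 = 660.
Hence |(-5x^3 - 6x^2 - 4x - 6) − 882| ≤ 660|x + 6| < eps provided |x + 6| < eps/660.
Take delta = min(2, eps/660). Then 0 < |x + 6| < delta gives both |x + 6| < 2 and |x + 6| < eps/660, so |(-5x^3 - 6x^2 - 4x - 6) − 882| < eps.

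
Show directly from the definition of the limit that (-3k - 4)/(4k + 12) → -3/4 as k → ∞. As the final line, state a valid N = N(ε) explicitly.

N = (5/4)/ε

Suppose ε > 0. For k ≥ 1, |(-3k - 4)/(4k + 12) + 3/4| = |20|/(4(4k + 12)) = 20/(4(4k + 12)).
Since 4k + 12 ≥ 4k for k ≥ 1, this is ≤ 20/(4·4k) = (5/4)/k.
So |(-3k - 4)/(4k + 12) + 3/4| < ε whenever k > (5/4)/ε.
Take N = (5/4)/ε. If k > N then |(-3k - 4)/(4k + 12) + 3/4| ≤ (5/4)/k < ε.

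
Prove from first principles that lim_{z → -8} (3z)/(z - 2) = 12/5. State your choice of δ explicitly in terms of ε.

Suppose ε > 0. We want δ > 0 with 0 < |z + 8| < δ ⇒ |(3z)/(z - 2) − (12/5)| < ε.
Combining over a common denominator, (3z)/(z - 2) − (12/5) = [(3z)·(-10) − (-24)·(z - 2)] / [(-10)·(z - 2)] = -6(z + 8) / ((-10)(z - 2)).
So |(3z)/(z - 2) − (12/5)| = 6|z + 8| / (10·|z − 2|).
Require δ ≤ 5, so |z − 2| ≥ |-10| − |z + 8| > 10 − 5 = 5.
Hence |(3z)/(z - 2) − (12/5)| < 6|z + 8|/(10·5) = (3/25)|z + 8|, which is < ε once |z + 8| < (25/3)ε.
Take δ = min(5, (25/3)ε). Then 0 < |z + 8| < δ forces both bounds, so |(3z)/(z - 2) − (12/5)| < ε.

δ = min(5, (25/3)ε)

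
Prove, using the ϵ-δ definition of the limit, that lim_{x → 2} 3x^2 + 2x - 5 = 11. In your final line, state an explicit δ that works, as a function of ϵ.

Let ϵ > 0 be given. We want δ > 0 such that 0 < |x − 2| < δ implies |(3x^2 + 2x - 5) − 11| < ϵ.
(3x^2 + 2x - 5) − 11 = 3x^2 + 2x - 16 = (x − 2)(3x + 8).
So |(3x^2 + 2x - 5) − 11| = |x − 2|·|3x + 8|.
Assume first that |x − 2| < 1, so |x| < 3. Then |3x + 8| ≤ 3·3 + 8 = 17.
Hence |(3x^2 + 2x - 5) − 11| ≤ 17|x − 2| < ϵ provided |x − 2| < ϵ/17.
Choosing δ = min(1, ϵ/17) ensures both conditions, hence |(3x^2 + 2x - 5) − 11| < ϵ.

δ = min(1, ϵ/17)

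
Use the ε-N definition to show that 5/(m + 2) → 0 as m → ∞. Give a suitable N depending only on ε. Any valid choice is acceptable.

N = 5/ε

Let ε > 0 be given. For m ≥ 1, |5/(m + 2) − 0| = 5/(m + 2) ≤ 5/m.
We need 5/m < ε, i.e. m > 5/ε.
Take N = 5/ε. If m > N then |5/(m + 2)| ≤ 5/m < ε.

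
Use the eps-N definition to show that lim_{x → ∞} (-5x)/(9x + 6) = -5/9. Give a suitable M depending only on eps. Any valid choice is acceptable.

M = (10/27)/eps

Suppose eps > 0. We seek M > 0 such that x > M implies |(-5x)/(9x + 6) + 5/9| < eps.
(-5x)/(9x + 6) + 5/9 = (9(-5x) − (-5)(9x + 6)) / (9(9x + 6)) = 30/(9(9x + 6)).
For x > 0 we have 9x + 6 > 9x, so |(-5x)/(9x + 6) + 5/9| = 30/(9(9x + 6)) < 30/(9·9x) = (10/27)/x.
Thus |(-5x)/(9x + 6) + 5/9| < eps whenever x > (10/27)/eps.
Take M = (10/27)/eps. If x > M then |(-5x)/(9x + 6) + 5/9| < (10/27)/x < eps.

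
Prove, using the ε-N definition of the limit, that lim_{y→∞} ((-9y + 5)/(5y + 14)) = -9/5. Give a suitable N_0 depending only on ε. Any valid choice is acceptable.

Suppose ε > 0. We seek N_0 > 0 such that y > N_0 implies |(-9y + 5)/(5y + 14) + 9/5| < ε.
(-9y + 5)/(5y + 14) + 9/5 = (5(-9y + 5) − (-9)(5y + 14)) / (5(5y + 14)) = 151/(5(5y + 14)).
For y > 0 we have 5y + 14 > 5y, so |(-9y + 5)/(5y + 14) + 9/5| = 151/(5(5y + 14)) < 151/(5·5y) = (151/25)/y.
Thus |(-9y + 5)/(5y + 14) + 9/5| < ε whenever y > (151/25)/ε.
Take N_0 = (151/25)/ε. If y > N_0 then |(-9y + 5)/(5y + 14) + 9/5| < (151/25)/y < ε.

N_0 = (151/25)/ε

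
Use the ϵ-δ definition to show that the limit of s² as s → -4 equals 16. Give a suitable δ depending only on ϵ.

Let ϵ > 0. We seek δ > 0 with 0 < |s + 4| < δ ⇒ |s² − 16| < ϵ.
Factor: s² − 16 = (s + 4)(s - 4), so |s² − 16| = |s + 4|·|s - 4|.
Impose δ ≤ 2 so that |s| < 6; then |s - 4| ≤ 10.
Hence |s² − 16| ≤ 10|s + 4|, which is < ϵ once |s + 4| < ϵ/10.
Take δ = min(2, ϵ/10). If 0 < |s + 4| < δ then both bounds hold and |s² − 16| ≤ 10|s + 4| < 10·(ϵ/10) = ϵ.

δ = min(2, ϵ/10)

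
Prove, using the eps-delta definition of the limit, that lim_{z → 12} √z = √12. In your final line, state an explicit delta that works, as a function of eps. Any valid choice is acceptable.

Suppose eps > 0. We want delta > 0 such that 0 < |z − 12| < delta implies |√z − √12| < eps.
Multiplying by the conjugate, |√z − √12| = |z − 12|/(√z + √12).
Restrict delta ≤ 12 so that |z − 12| < 12 forces z > 0, and then √z + √12 > √12.
Hence |√z − √12| < |z − 12|/√12, which is < eps once |z − 12| < √12·eps.
Take delta = min(12, √12·eps). If 0 < |z − 12| < delta then z > 0 and |√z − √12| < |z − 12|/√12 < eps.

delta = min(12, √12·eps)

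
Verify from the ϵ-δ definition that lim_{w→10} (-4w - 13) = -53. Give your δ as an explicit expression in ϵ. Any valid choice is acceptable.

Fix ϵ > 0. We need δ > 0 so that 0 < |w − 10| < δ implies |(-4w - 13) + 53| < ϵ.
|(-4w - 13) + 53| = |-4w + 40| = 4|w − 10|.
Thus it suffices that |w − 10| < ϵ/4.
Choosing δ = ϵ/4 gives |(-4w - 13) + 53| = 4|w − 10| < ϵ whenever |w − 10| < δ.

δ = ϵ/4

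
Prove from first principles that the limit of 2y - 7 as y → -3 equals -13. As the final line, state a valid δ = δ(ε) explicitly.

Suppose ε > 0. We need δ > 0 so that 0 < |y + 3| < δ implies |(2y - 7) + 13| < ε.
Since (2y - 7) + 13 = 2(y + 3), we have |(2y - 7) + 13| = 2|y + 3|.
Thus it suffices that |y + 3| < ε/2.
Take δ = ε/2. If 0 < |y + 3| < δ then |(2y - 7) + 13| = 2|y + 3| < 2·(ε/2) = ε.

δ = ε/2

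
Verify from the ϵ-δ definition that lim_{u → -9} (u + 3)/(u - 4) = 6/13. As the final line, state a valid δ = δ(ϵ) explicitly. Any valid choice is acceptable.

δ = min(13/2, (169/14)ϵ)

Let ϵ > 0. We want δ > 0 with 0 < |u + 9| < δ ⇒ |(u + 3)/(u - 4) − (6/13)| < ϵ.
Combining over a common denominator, (u + 3)/(u - 4) − (6/13) = [(u + 3)·(-13) − (-6)·(u - 4)] / [(-13)·(u - 4)] = -7(u + 9) / ((-13)(u - 4)).
So |(u + 3)/(u - 4) − (6/13)| = 7|u + 9| / (13·|u − 4|).
Restrict δ ≤ 13/2. Then |u + 9| < 13/2 gives |u − 4| = |(u + 9) + (-13)| ≥ 13 − 13/2 = 13/2.
Hence |(u + 3)/(u - 4) − (6/13)| < 7|u + 9|/(13·(13/2)) = (14/169)|u + 9|, which is < ϵ once |u + 9| < (169/14)ϵ.
Take δ = min(13/2, (169/14)ϵ). Then 0 < |u + 9| < δ forces both bounds, so |(u + 3)/(u - 4) − (6/13)| < ϵ.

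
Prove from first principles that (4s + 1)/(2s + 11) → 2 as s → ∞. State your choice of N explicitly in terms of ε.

Suppose ε > 0. We seek N > 0 such that s > N implies |(4s + 1)/(2s + 11) − 2| < ε.
(4s + 1)/(2s + 11) − 2 = (2(4s + 1) − 4(2s + 11)) / (2(2s + 11)) = -42/(2(2s + 11)).
For s > 0 we have 2s + 11 > 2s, so |(4s + 1)/(2s + 11) − 2| = 42/(2(2s + 11)) < 42/(2·2s) = (21/2)/s.
Thus |(4s + 1)/(2s + 11) − 2| < ε whenever s > (21/2)/ε.
Take N = (21/2)/ε. If s > N then |(4s + 1)/(2s + 11) − 2| < (21/2)/s < ε.

N = (21/2)/ε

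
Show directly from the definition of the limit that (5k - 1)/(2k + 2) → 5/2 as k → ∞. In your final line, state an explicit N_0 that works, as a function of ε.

N_0 = 3/ε

Let ε > 0 be given. For k ≥ 1, |(5k - 1)/(2k + 2) − (5/2)| = |-12|/(2(2k + 2)) = 12/(2(2k + 2)).
Since 2k + 2 ≥ 2k for k ≥ 1, this is ≤ 12/(2·2k) = 3/k.
So |(5k - 1)/(2k + 2) − (5/2)| < ε whenever k > 3/ε.
Take N_0 = 3/ε. If k > N_0 then |(5k - 1)/(2k + 2) − (5/2)| ≤ 3/k < ε.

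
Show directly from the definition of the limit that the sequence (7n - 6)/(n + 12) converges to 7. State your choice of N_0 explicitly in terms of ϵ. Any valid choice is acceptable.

Let ϵ > 0 be given. For n ≥ 1, |(7n - 6)/(n + 12) − 7| = |-90|/((n + 12)) = 90/((n + 12)).
Since n + 12 ≥ n for n ≥ 1, this is ≤ 90/(n) = 90/n.
So |(7n - 6)/(n + 12) − 7| < ϵ whenever n > 90/ϵ.
Take N_0 = 90/ϵ. If n > N_0 then |(7n - 6)/(n + 12) − 7| ≤ 90/n < ϵ.

N_0 = 90/ϵ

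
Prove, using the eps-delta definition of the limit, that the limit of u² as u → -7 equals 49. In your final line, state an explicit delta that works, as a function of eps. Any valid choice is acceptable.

Let eps > 0. We seek delta > 0 with 0 < |u + 7| < delta ⇒ |u² − 49| < eps.
Factor: u² − 49 = (u + 7)(u - 7), so |u² − 49| = |u + 7|·|u - 7|.
Restrict delta ≤ 1. Then |u + 7| < 1 gives |u| < 8, so by the triangle inequality |u - 7| ≤ 8 + 7 = 15.
Hence |u² − 49| ≤ 15|u + 7|, which is < eps once |u + 7| < eps/15.
Take delta = min(1, eps/15). If 0 < |u + 7| < delta then both bounds hold and |u² − 49| ≤ 15|u + 7| < 15·(eps/15) = eps.

delta = min(1, eps/15)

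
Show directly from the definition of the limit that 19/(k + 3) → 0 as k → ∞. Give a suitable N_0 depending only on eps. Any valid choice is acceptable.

N_0 = 19/eps

Let eps > 0 be given. For k ≥ 1, |19/(k + 3) − 0| = 19/(k + 3) ≤ 19/k.
We need 19/k < eps, i.e. k > 19/eps.
Take N_0 = 19/eps. If k > N_0 then |19/(k + 3)| ≤ 19/k < eps.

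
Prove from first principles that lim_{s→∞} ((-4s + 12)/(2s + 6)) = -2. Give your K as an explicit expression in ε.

Let ε > 0 be given. We seek K > 0 such that s > K implies |(-4s + 12)/(2s + 6) + 2| < ε.
(-4s + 12)/(2s + 6) + 2 = (2(-4s + 12) − (-4)(2s + 6)) / (2(2s + 6)) = 48/(2(2s + 6)).
For s > 0 we have 2s + 6 > 2s, so |(-4s + 12)/(2s + 6) + 2| = 48/(2(2s + 6)) < 48/(2·2s) = 12/s.
Thus |(-4s + 12)/(2s + 6) + 2| < ε whenever s > 12/ε.
Take K = 12/ε. If s > K then |(-4s + 12)/(2s + 6) + 2| < 12/s < ε.

K = 12/ε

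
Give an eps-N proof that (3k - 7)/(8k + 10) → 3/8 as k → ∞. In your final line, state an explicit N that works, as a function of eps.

N = (43/32)/eps

Let eps > 0 be given. For k ≥ 1, |(3k - 7)/(8k + 10) − (3/8)| = |-86|/(8(8k + 10)) = 86/(8(8k + 10)).
Since 8k + 10 ≥ 8k for k ≥ 1, this is ≤ 86/(8·8k) = (43/32)/k.
So |(3k - 7)/(8k + 10) − (3/8)| < eps whenever k > (43/32)/eps.
Take N = (43/32)/eps. If k > N then |(3k - 7)/(8k + 10) − (3/8)| ≤ (43/32)/k < eps.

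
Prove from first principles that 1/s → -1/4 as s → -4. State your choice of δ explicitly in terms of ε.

δ = min(2, 8ε)

Suppose ε > 0. We seek δ > 0 such that 0 < |s + 4| < δ implies |1/s + 1/4| < ε.
|1/s + 1/4| = |-4 − s|/(4·|s|) = |s + 4|/(4|s|).
Require δ ≤ 2 so that |s| > 4 − 2 = 2, hence 4|s| > 8.
Then |1/s + 1/4| < |s + 4|/8, which is < ε when |s + 4| < 8ε.
Take δ = min(2, 8ε). Then 0 < |s + 4| < δ gives both |s + 4| < 2 and |s + 4| < 8ε, so |1/s + 1/4| < ε.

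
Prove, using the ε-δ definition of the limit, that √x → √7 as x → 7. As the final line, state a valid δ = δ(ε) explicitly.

Fix ε > 0. We want δ > 0 such that 0 < |x − 7| < δ implies |√x − √7| < ε.
Multiplying by the conjugate, |√x − √7| = |x − 7|/(√x + √7).
Restrict δ ≤ 7 so that |x − 7| < 7 forces x > 0, and then √x + √7 > √7.
Hence |√x − √7| < |x − 7|/√7, which is < ε once |x − 7| < √7·ε.
Take δ = min(7, √7·ε). If 0 < |x − 7| < δ then x > 0 and |√x − √7| < |x − 7|/√7 < ε.

δ = min(7, √7·ε)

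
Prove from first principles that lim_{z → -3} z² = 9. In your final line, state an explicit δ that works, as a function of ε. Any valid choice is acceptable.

Suppose ε > 0. We seek δ > 0 with 0 < |z + 3| < δ ⇒ |z² − 9| < ε.
Factor: z² − 9 = (z + 3)(z - 3), so |z² − 9| = |z + 3|·|z - 3|.
Restrict δ ≤ 1. Then |z + 3| < 1 gives |z| < 4, so by the triangle inequality |z - 3| ≤ 4 + 3 = 7.
Hence |z² − 9| ≤ 7|z + 3|, which is < ε once |z + 3| < ε/7.
Take δ = min(1, ε/7). If 0 < |z + 3| < δ then both bounds hold and |z² − 9| ≤ 7|z + 3| < 7·(ε/7) = ε.

δ = min(1, ε/7)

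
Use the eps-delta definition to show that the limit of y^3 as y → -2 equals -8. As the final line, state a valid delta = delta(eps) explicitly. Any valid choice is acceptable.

Suppose eps > 0. We seek delta > 0 with 0 < |y + 2| < delta ⇒ |y^3 + 8| < eps.
Factor: y^3 + 8 = (y + 2)(y^2 - 2y + 4), so |y^3 + 8| = |y + 2|·|y^2 - 2y + 4|.
Impose delta ≤ 1 so that |y| < 3; then |y^2 - 2y + 4| ≤ 19.
Hence |y^3 + 8| ≤ 19|y + 2|, which is < eps once |y + 2| < eps/19.
Take delta = min(1, eps/19). If 0 < |y + 2| < delta then both bounds hold and |y^3 + 8| ≤ 19|y + 2| < 19·(eps/19) = eps.

delta = min(1, eps/19)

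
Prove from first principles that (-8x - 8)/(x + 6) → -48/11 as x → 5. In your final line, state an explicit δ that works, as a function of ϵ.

Let ϵ > 0. We want δ > 0 with 0 < |x − 5| < δ ⇒ |(-8x - 8)/(x + 6) + 48/11| < ϵ.
Combining over a common denominator, (-8x - 8)/(x + 6) + 48/11 = [(-8x - 8)·11 − (-48)·(x + 6)] / [11·(x + 6)] = -40(x − 5) / (11(x + 6)).
So |(-8x - 8)/(x + 6) + 48/11| = 40|x − 5| / (11·|x + 6|).
Restrict δ ≤ 11/2. Then |x − 5| < 11/2 gives |x + 6| = |(x − 5) + 11| ≥ 11 − 11/2 = 11/2.
Hence |(-8x - 8)/(x + 6) + 48/11| < 40|x − 5|/(11·(11/2)) = (80/121)|x − 5|, which is < ϵ once |x − 5| < (121/80)ϵ.
Take δ = min(11/2, (121/80)ϵ). Then 0 < |x − 5| < δ forces both bounds, so |(-8x - 8)/(x + 6) + 48/11| < ϵ.

δ = min(11/2, (121/80)ϵ)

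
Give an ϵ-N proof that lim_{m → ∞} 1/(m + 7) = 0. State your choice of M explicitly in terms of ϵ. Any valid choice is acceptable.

M = 1/ϵ

Suppose ϵ > 0. For m ≥ 1, |1/(m + 7) − 0| = 1/(m + 7) ≤ 1/m.
We need 1/m < ϵ, i.e. m > 1/ϵ.
Take M = 1/ϵ. If m > M then |1/(m + 7)| ≤ 1/m < ϵ.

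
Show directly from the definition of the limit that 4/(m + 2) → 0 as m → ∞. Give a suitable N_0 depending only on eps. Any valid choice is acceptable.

N_0 = 4/eps

Fix eps > 0. For m ≥ 1, |4/(m + 2) − 0| = 4/(m + 2) ≤ 4/m.
We need 4/m < eps, i.e. m > 4/eps.
Take N_0 = 4/eps. If m > N_0 then |4/(m + 2)| ≤ 4/m < eps.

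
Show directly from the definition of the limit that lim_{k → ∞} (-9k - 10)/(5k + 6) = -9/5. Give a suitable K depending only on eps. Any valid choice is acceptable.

Fix eps > 0. For k ≥ 1, |(-9k - 10)/(5k + 6) + 9/5| = |4|/(5(5k + 6)) = 4/(5(5k + 6)).
Since 5k + 6 ≥ 5k for k ≥ 1, this is ≤ 4/(5·5k) = (4/25)/k.
So |(-9k - 10)/(5k + 6) + 9/5| < eps whenever k > (4/25)/eps.
Take K = (4/25)/eps. If k > K then |(-9k - 10)/(5k + 6) + 9/5| ≤ (4/25)/k < eps.

K = (4/25)/eps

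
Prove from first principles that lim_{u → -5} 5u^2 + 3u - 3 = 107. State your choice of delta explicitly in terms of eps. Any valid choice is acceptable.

Suppose eps > 0. We want delta > 0 such that 0 < |u + 5| < delta implies |(5u^2 + 3u - 3) − 107| < eps.
(5u^2 + 3u - 3) − 107 = 5u^2 + 3u - 110 = (u + 5)(5u - 22).
So |(5u^2 + 3u - 3) − 107| = |u + 5|·|5u - 22|.
Assume first that |u + 5| < 1, so |u| < 6. Then |5u - 22| ≤ 5·6 + 22 = 52.
Hence |(5u^2 + 3u - 3) − 107| ≤ 52|u + 5| < eps provided |u + 5| < eps/52.
Take delta = min(1, eps/52). Then 0 < |u + 5| < delta gives both |u + 5| < 1 and |u + 5| < eps/52, so |(5u^2 + 3u - 3) − 107| < eps.

delta = min(1, eps/52)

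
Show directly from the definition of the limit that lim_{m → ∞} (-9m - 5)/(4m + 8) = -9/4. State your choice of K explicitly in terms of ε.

Suppose ε > 0. For m ≥ 1, |(-9m - 5)/(4m + 8) + 9/4| = |52|/(4(4m + 8)) = 52/(4(4m + 8)).
Since 4m + 8 ≥ 4m for m ≥ 1, this is ≤ 52/(4·4m) = (13/4)/m.
So |(-9m - 5)/(4m + 8) + 9/4| < ε whenever m > (13/4)/ε.
Take K = (13/4)/ε. If m > K then |(-9m - 5)/(4m + 8) + 9/4| ≤ (13/4)/m < ε.

K = (13/4)/ε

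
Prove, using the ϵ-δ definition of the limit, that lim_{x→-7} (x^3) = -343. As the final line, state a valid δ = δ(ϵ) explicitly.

δ = min(1, ϵ/169)

Let ϵ > 0 be given. We seek δ > 0 with 0 < |x + 7| < δ ⇒ |x^3 + 343| < ϵ.
Factor: x^3 + 343 = (x + 7)(x^2 - 7x + 49), so |x^3 + 343| = |x + 7|·|x^2 - 7x + 49|.
Restrict δ ≤ 1. Then |x + 7| < 1 gives |x| < 8, so by the triangle inequality |x^2 - 7x + 49| ≤ 8^2 + 7·8 + 49 = 169.
Hence |x^3 + 343| ≤ 169|x + 7|, which is < ϵ once |x + 7| < ϵ/169.
Take δ = min(1, ϵ/169). If 0 < |x + 7| < δ then both bounds hold and |x^3 + 343| ≤ 169|x + 7| < 169·(ϵ/169) = ϵ.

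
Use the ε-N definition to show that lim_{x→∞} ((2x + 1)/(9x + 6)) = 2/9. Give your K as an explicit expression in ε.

Let ε > 0 be given. We seek K > 0 such that x > K implies |(2x + 1)/(9x + 6) − (2/9)| < ε.
(2x + 1)/(9x + 6) − (2/9) = (9(2x + 1) − 2(9x + 6)) / (9(9x + 6)) = -3/(9(9x + 6)).
For x > 0 we have 9x + 6 > 9x, so |(2x + 1)/(9x + 6) − (2/9)| = 3/(9(9x + 6)) < 3/(9·9x) = (1/27)/x.
Thus |(2x + 1)/(9x + 6) − (2/9)| < ε whenever x > (1/27)/ε.
Take K = (1/27)/ε. If x > K then |(2x + 1)/(9x + 6) − (2/9)| < (1/27)/x < ε.

K = (1/27)/ε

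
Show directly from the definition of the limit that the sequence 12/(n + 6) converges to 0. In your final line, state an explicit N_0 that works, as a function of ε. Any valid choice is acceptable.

Let ε > 0. For n ≥ 1, |12/(n + 6) − 0| = 12/(n + 6) ≤ 12/n.
We need 12/n < ε, i.e. n > 12/ε.
Take N_0 = 12/ε. If n > N_0 then |12/(n + 6)| ≤ 12/n < ε.

N_0 = 12/ε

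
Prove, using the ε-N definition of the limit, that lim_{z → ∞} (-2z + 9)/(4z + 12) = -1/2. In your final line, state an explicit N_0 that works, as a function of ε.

Let ε > 0 be given. We seek N_0 > 0 such that z > N_0 implies |(-2z + 9)/(4z + 12) + 1/2| < ε.
(-2z + 9)/(4z + 12) + 1/2 = (4(-2z + 9) − (-2)(4z + 12)) / (4(4z + 12)) = 60/(4(4z + 12)).
For z > 0 we have 4z + 12 > 4z, so |(-2z + 9)/(4z + 12) + 1/2| = 60/(4(4z + 12)) < 60/(4·4z) = (15/4)/z.
Thus |(-2z + 9)/(4z + 12) + 1/2| < ε whenever z > (15/4)/ε.
Take N_0 = (15/4)/ε. If z > N_0 then |(-2z + 9)/(4z + 12) + 1/2| < (15/4)/z < ε.

N_0 = (15/4)/ε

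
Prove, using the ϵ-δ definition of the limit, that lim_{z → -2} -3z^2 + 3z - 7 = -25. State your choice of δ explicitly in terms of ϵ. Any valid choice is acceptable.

δ = min(2, ϵ/21)

Suppose ϵ > 0. We want δ > 0 such that 0 < |z + 2| < δ implies |(-3z^2 + 3z - 7) + 25| < ϵ.
(-3z^2 + 3z - 7) + 25 = -3z^2 + 3z + 18 = (z + 2)(-3z + 9).
So |(-3z^2 + 3z - 7) + 25| = |z + 2|·|-3z + 9|.
Require δ ≤ 2. Then |z + 2| < 2 gives |z| < 4, and by the triangle inequality |-3z + 9| ≤ 3·4 + 9 = 21.
Hence |(-3z^2 + 3z - 7) + 25| ≤ 21|z + 2| < ϵ provided |z + 2| < ϵ/21.
Choosing δ = min(2, ϵ/21) ensures both conditions, hence |(-3z^2 + 3z - 7) + 25| < ϵ.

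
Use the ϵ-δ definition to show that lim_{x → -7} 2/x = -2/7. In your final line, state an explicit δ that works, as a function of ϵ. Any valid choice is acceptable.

Fix ϵ > 0. We seek δ > 0 such that 0 < |x + 7| < δ implies |2/x + 2/7| < ϵ.
|2/x + 2/7| = 2·|-7 − x|/(7·|x|) = 2|x + 7|/(7|x|).
Restrict δ ≤ 7/2. Then |x + 7| < 7/2 gives |x| > 7/2, so 7|x| > 49/2.
Then |2/x + 2/7| < 2|x + 7|/(49/2), which is < ϵ when |x + 7| < (49/4)ϵ.
Take δ = min(7/2, (49/4)ϵ). Then 0 < |x + 7| < δ gives both |x + 7| < 7/2 and |x + 7| < (49/4)ϵ, so |2/x + 2/7| < ϵ.

δ = min(7/2, (49/4)ϵ)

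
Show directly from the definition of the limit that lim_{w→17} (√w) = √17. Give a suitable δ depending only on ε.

δ = min(17, √17·ε)

Fix ε > 0. We want δ > 0 such that 0 < |w − 17| < δ implies |√w − √17| < ε.
Rationalise: √w − √17 = (w − 17)/(√w + √17), so |√w − √17| = |w − 17|/(√w + √17).
Restrict δ ≤ 17 so that |w − 17| < 17 forces w > 0, and then √w + √17 > √17.
Hence |√w − √17| < |w − 17|/√17, which is < ε once |w − 17| < √17·ε.
Take δ = min(17, √17·ε). If 0 < |w − 17| < δ then w > 0 and |√w − √17| < |w − 17|/√17 < ε.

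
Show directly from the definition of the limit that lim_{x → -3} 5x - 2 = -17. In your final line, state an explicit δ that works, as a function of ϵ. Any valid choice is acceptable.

δ = ϵ/5

Fix ϵ > 0. We need δ > 0 so that 0 < |x + 3| < δ implies |(5x - 2) + 17| < ϵ.
|(5x - 2) + 17| = |5x + 15| = 5|x + 3|.
Thus it suffices that |x + 3| < ϵ/5.
Take δ = ϵ/5. If 0 < |x + 3| < δ then |(5x - 2) + 17| = 5|x + 3| < 5·(ϵ/5) = ϵ.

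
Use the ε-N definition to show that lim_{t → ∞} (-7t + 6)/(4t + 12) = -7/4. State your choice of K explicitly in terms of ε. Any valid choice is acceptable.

Let ε > 0 be given. We seek K > 0 such that t > K implies |(-7t + 6)/(4t + 12) + 7/4| < ε.
(-7t + 6)/(4t + 12) + 7/4 = (4(-7t + 6) − (-7)(4t + 12)) / (4(4t + 12)) = 108/(4(4t + 12)).
For t > 0 we have 4t + 12 > 4t, so |(-7t + 6)/(4t + 12) + 7/4| = 108/(4(4t + 12)) < 108/(4·4t) = (27/4)/t.
Thus |(-7t + 6)/(4t + 12) + 7/4| < ε whenever t > (27/4)/ε.
Take K = (27/4)/ε. If t > K then |(-7t + 6)/(4t + 12) + 7/4| < (27/4)/t < ε.

K = (27/4)/ε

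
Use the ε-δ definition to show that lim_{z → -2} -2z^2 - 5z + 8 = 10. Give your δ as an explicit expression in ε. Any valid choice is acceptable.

δ = min(1, ε/7)

Fix ε > 0. We want δ > 0 such that 0 < |z + 2| < δ implies |(-2z^2 - 5z + 8) − 10| < ε.
(-2z^2 - 5z + 8) − 10 = -2z^2 - 5z - 2 = (z + 2)(-2z - 1).
So |(-2z^2 - 5z + 8) − 10| = |z + 2|·|-2z - 1|.
Assume first that |z + 2| < 1, so |z| < 3. Then |-2z - 1| ≤ 2·3 + 1 = 7.
Hence |(-2z^2 - 5z + 8) − 10| ≤ 7|z + 2| < ε provided |z + 2| < ε/7.
Take δ = min(1, ε/7). Then 0 < |z + 2| < δ gives both |z + 2| < 1 and |z + 2| < ε/7, so |(-2z^2 - 5z + 8) − 10| < ε.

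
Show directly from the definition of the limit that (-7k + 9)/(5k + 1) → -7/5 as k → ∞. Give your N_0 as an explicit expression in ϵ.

N_0 = (52/25)/ϵ

Let ϵ > 0. For k ≥ 1, |(-7k + 9)/(5k + 1) + 7/5| = |52|/(5(5k + 1)) = 52/(5(5k + 1)).
Since 5k + 1 ≥ 5k for k ≥ 1, this is ≤ 52/(5·5k) = (52/25)/k.
So |(-7k + 9)/(5k + 1) + 7/5| < ϵ whenever k > (52/25)/ϵ.
Take N_0 = (52/25)/ϵ. If k > N_0 then |(-7k + 9)/(5k + 1) + 7/5| ≤ (52/25)/k < ϵ.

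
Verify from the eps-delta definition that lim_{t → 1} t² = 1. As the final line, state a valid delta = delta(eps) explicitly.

delta = min(1, eps/3)

Fix eps > 0. We seek delta > 0 with 0 < |t − 1| < delta ⇒ |t² − 1| < eps.
Factor: t² − 1 = (t − 1)(t + 1), so |t² − 1| = |t − 1|·|t + 1|.
Restrict delta ≤ 1. Then |t − 1| < 1 gives |t| < 2, so by the triangle inequality |t + 1| ≤ 2 + 1 = 3.
Hence |t² − 1| ≤ 3|t − 1|, which is < eps once |t − 1| < eps/3.
Take delta = min(1, eps/3). If 0 < |t − 1| < delta then both bounds hold and |t² − 1| ≤ 3|t − 1| < 3·(eps/3) = eps.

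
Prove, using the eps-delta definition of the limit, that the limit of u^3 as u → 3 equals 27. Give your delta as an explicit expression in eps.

delta = min(1, eps/37)

Let eps > 0. We seek delta > 0 with 0 < |u − 3| < delta ⇒ |u^3 − 27| < eps.
Factor: u^3 − 27 = (u − 3)(u^2 + 3u + 9), so |u^3 − 27| = |u − 3|·|u^2 + 3u + 9|.
Impose delta ≤ 1 so that |u| < 4; then |u^2 + 3u + 9| ≤ 37.
Hence |u^3 − 27| ≤ 37|u − 3|, which is < eps once |u − 3| < eps/37.
Take delta = min(1, eps/37). If 0 < |u − 3| < delta then both bounds hold and |u^3 − 27| ≤ 37|u − 3| < 37·(eps/37) = eps.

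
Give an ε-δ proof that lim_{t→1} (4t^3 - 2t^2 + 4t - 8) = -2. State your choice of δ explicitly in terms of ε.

δ = min(2, ε/48)

Let ε > 0 be given. We want δ > 0 such that 0 < |t − 1| < δ implies |(4t^3 - 2t^2 + 4t - 8) + 2| < ε.
(4t^3 - 2t^2 + 4t - 8) + 2 = 4t^3 - 2t^2 + 4t - 6 = (t − 1)(4t^2 + 2t + 6).
So |(4t^3 - 2t^2 + 4t - 8) + 2| = |t − 1|·|4t^2 + 2t + 6|.
Require δ ≤ 2. Then |t − 1| < 2 gives |t| < 3, and by the triangle inequality |4t^2 + 2t + 6| ≤ 4·3^2 + 2·3 + 6 = 48.
Hence |(4t^3 - 2t^2 + 4t - 8) + 2| ≤ 48|t − 1| < ε provided |t − 1| < ε/48.
Take δ = min(2, ε/48). Then 0 < |t − 1| < δ gives both |t − 1| < 2 and |t − 1| < ε/48, so |(4t^3 - 2t^2 + 4t - 8) + 2| < ε.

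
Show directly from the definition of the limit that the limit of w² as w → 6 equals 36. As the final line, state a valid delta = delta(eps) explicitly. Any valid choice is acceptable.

Fix eps > 0. We seek delta > 0 with 0 < |w − 6| < delta ⇒ |w² − 36| < eps.
Factor: w² − 36 = (w − 6)(w + 6), so |w² − 36| = |w − 6|·|w + 6|.
Impose delta ≤ 1 so that |w| < 7; then |w + 6| ≤ 13.
Hence |w² − 36| ≤ 13|w − 6|, which is < eps once |w − 6| < eps/13.
Take delta = min(1, eps/13). If 0 < |w − 6| < delta then both bounds hold and |w² − 36| ≤ 13|w − 6| < 13·(eps/13) = eps.

delta = min(1, eps/13)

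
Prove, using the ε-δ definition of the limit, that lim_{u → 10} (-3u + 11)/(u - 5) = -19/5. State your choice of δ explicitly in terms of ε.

Let ε > 0 be given. We want δ > 0 with 0 < |u − 10| < δ ⇒ |(-3u + 11)/(u - 5) + 19/5| < ε.
Combining over a common denominator, (-3u + 11)/(u - 5) + 19/5 = [(-3u + 11)·5 − (-19)·(u - 5)] / [5·(u - 5)] = 4(u − 10) / (5(u - 5)).
So |(-3u + 11)/(u - 5) + 19/5| = 4|u − 10| / (5·|u − 5|).
Require δ ≤ 5/2, so |u − 5| ≥ |5| − |u − 10| > 5 − 5/2 = 5/2.
Hence |(-3u + 11)/(u - 5) + 19/5| < 4|u − 10|/(5·(5/2)) = (8/25)|u − 10|, which is < ε once |u − 10| < (25/8)ε.
Take δ = min(5/2, (25/8)ε). Then 0 < |u − 10| < δ forces both bounds, so |(-3u + 11)/(u - 5) + 19/5| < ε.

δ = min(5/2, (25/8)ε)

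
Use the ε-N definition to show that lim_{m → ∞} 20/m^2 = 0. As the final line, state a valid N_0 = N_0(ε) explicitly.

N_0 = (20/ε)^{1/2}

Let ε > 0 be given. For m ≥ 1, |20/m^2 − 0| = 20/m^2.
20/m^2 < ε ⇔ m^2 > 20/ε ⇔ m > (20/ε)^{1/2}.
Take N_0 = (20/ε)^{1/2}. Then m > N_0 implies 20/m^2 < ε.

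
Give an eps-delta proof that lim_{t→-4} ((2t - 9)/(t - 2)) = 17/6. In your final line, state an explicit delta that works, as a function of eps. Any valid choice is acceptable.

delta = min(3, (18/5)eps)

Let eps > 0. We want delta > 0 with 0 < |t + 4| < delta ⇒ |(2t - 9)/(t - 2) − (17/6)| < eps.
Combining over a common denominator, (2t - 9)/(t - 2) − (17/6) = [(2t - 9)·(-6) − (-17)·(t - 2)] / [(-6)·(t - 2)] = 5(t + 4) / ((-6)(t - 2)).
So |(2t - 9)/(t - 2) − (17/6)| = 5|t + 4| / (6·|t − 2|).
Require delta ≤ 3, so |t − 2| ≥ |-6| − |t + 4| > 6 − 3 = 3.
Hence |(2t - 9)/(t - 2) − (17/6)| < 5|t + 4|/(6·3) = (5/18)|t + 4|, which is < eps once |t + 4| < (18/5)eps.
Take delta = min(3, (18/5)eps). Then 0 < |t + 4| < delta forces both bounds, so |(2t - 9)/(t - 2) − (17/6)| < eps.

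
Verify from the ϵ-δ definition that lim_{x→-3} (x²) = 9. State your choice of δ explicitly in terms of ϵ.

Let ϵ > 0. We seek δ > 0 with 0 < |x + 3| < δ ⇒ |x² − 9| < ϵ.
Factor: x² − 9 = (x + 3)(x - 3), so |x² − 9| = |x + 3|·|x - 3|.
Restrict δ ≤ 1. Then |x + 3| < 1 gives |x| < 4, so by the triangle inequality |x - 3| ≤ 4 + 3 = 7.
Hence |x² − 9| ≤ 7|x + 3|, which is < ϵ once |x + 3| < ϵ/7.
Take δ = min(1, ϵ/7). If 0 < |x + 3| < δ then both bounds hold and |x² − 9| ≤ 7|x + 3| < 7·(ϵ/7) = ϵ.

δ = min(1, ϵ/7)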